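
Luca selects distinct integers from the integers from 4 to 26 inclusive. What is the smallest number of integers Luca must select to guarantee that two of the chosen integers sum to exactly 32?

Group the elements by complementary pair {x, 32−x}: {6,26}, {7,25}, {8,24}, …, giving 10 two-element pairs, the single value 16 (it cannot pair with itself since the integers are distinct), and 2 integers whose partner 32−x falls outside [4,26].
Treating each of those 13 groups as a pigeonhole, one can pick one integer per group — 13 integers — with no two summing to 32.
The 14th integer lands in an occupied pair, forcing a sum of 32.

14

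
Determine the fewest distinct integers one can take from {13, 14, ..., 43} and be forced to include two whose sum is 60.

19

A set avoiding the sum 60 can contain at most one of each pair {x, 60−x}, plus the 5 elements whose complement lies outside the range or equal to its own complement.
The integers 13, …, 30 (18 of them) are such a set: any two sum to at least 13+14 = 27 and at most 29+30 = 59 < 60.
Any 19th integer completes one of the 13 pairs, so 19 choices force a sum of 60.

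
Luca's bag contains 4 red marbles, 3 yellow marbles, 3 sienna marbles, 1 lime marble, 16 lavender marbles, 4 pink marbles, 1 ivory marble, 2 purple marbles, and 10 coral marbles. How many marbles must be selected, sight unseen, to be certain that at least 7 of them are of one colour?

31

By the pigeonhole principle, put each drawn marble into a box by colour. The largest draw with every box below 7 takes min(count, 6) from each colour; colours with fewer than 6 contribute all they have.
Σ min(cᵢ, 6) = 4 + 3 + 3 + 1 + 6 + 4 + 1 + 2 + 6 = 30.
Draw number 30 + 1 = 31 must push one box to 7.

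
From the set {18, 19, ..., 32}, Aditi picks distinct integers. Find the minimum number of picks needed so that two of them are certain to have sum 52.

A set avoiding the sum 52 can contain at most one of each pair {x, 52−x}, plus the 3 elements whose complement lies outside the range or equal to its own complement.
The integers 18, …, 26 (9 of them) are such a set: any two sum to at least 18+19 = 37 and at most 25+26 = 51 < 52.
Any 10th integer completes one of the 6 pairs, so 10 choices force a sum of 52.

10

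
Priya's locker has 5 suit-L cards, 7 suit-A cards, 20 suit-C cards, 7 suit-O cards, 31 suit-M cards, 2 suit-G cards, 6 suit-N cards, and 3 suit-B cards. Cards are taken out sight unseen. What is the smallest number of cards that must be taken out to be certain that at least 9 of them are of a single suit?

By pigeonhole, the 8 suits are the holes; the cards drawn are the pigeons.
To avoid 9 of any one suit, the worst case takes at most 8 of each suit, or every card of a suit that has fewer than 8.
That gives 5 + 7 + 8 + 7 + 8 + 2 + 6 + 3 = 46 cards with no suit reaching 9.
The next card forces some suit to 9, so 46 + 1 = 47.

47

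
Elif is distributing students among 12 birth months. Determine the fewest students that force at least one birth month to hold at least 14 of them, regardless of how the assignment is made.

157

With 156 students one could put exactly 13 in each of the 12 birth months, and no birth month would reach 14.
One more student must land in a birth month that already has 13, giving it 14.
So 12 × 13 + 1 = 157 students are required.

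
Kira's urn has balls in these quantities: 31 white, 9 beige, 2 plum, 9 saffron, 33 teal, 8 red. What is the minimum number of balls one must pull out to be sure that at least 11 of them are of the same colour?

49

An adversary could hand out at most 10 balls per colour (4 colours run out sooner): 10 + 9 + 2 + 9 + 10 + 8 = 48 balls and still no colour has 11.
One more ball lands in a colour already at 10, so 49 draws are enough and 48 are not.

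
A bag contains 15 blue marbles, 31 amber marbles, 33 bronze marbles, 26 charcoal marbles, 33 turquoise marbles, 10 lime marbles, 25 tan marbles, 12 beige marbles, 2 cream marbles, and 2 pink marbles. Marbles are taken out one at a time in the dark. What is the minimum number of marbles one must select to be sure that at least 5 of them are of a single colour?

37

Pigeonhole: put each drawn marble into a box by colour. The largest draw with every box below 5 takes min(count, 4) from each colour; colours with fewer than 4 contribute all they have.
Σ min(cᵢ, 4) = 4 + 4 + 4 + 4 + 4 + 4 + 4 + 4 + 2 + 2 = 36.
Draw number 36 + 1 = 37 must push one box to 5.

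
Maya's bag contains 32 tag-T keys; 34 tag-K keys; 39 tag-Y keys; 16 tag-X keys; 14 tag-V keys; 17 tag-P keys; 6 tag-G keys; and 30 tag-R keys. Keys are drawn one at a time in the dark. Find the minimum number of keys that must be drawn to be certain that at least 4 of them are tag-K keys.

In the worst case for collecting tag-K keys, every non-tag-K key comes out first.
There are 32 + 39 + 16 + 14 + 17 + 6 + 30 = 154 non-tag-K keys altogether.
After those, each further key must be tag-K, so 154 + 4 = 158 draws guarantee 4 tag-K keys.

158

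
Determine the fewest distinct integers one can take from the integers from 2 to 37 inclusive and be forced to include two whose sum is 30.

24

Group the elements by complementary pair {x, 30−x}: {2,28}, {3,27}, {4,26}, …, giving 13 two-element pairs, the single value 15 (it cannot pair with itself since the integers are distinct), and 9 integers whose partner 30−x falls outside [2,37].
By pigeonhole, treating each of those 23 groups as a pigeonhole, one can pick one integer per group — 23 integers — with no two summing to 30.
The 24th integer lands in an occupied pair, forcing a sum of 30.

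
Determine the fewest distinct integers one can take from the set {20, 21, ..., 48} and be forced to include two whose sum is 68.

Two chosen integers sum to 68 exactly when both halves of some pair {x, 68−x} with 20 ≤ x ≤ 68−x ≤ 48 are chosen — 14 such pairs.
The remaining 1 element (those with no distinct partner in range) can never complete a 68-sum, so the worst case takes all of them and one from each pair: 1 + 14 = 15.
By pigeonhole, the 16th integer has to be the second member of some pair, so 15 + 1 = 16.

16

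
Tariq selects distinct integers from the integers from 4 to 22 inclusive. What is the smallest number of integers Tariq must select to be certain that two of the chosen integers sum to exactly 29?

Group the elements by complementary pair {x, 29−x}: {7,22}, {8,21}, {9,20}, …, giving 8 two-element pairs and 3 integers whose partner 29−x falls outside [4,22].
By the pigeonhole principle, treating each of those 11 groups as a pigeonhole, one can pick one integer per group — 11 integers — with no two summing to 29.
The 12th integer lands in an occupied pair, forcing a sum of 29.

12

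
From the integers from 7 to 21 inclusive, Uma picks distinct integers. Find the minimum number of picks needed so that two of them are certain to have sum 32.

Group the elements by complementary pair {x, 32−x}: {11,21}, {12,20}, {13,19}, …, giving 5 two-element pairs, the single value 16 (it cannot pair with itself since the integers are distinct), and 4 integers whose partner 32−x falls outside [7,21].
Treating each of those 10 groups as a pigeonhole, one can pick one integer per group — 10 integers — with no two summing to 32.
The 11th integer lands in an occupied pair, forcing a sum of 32.

11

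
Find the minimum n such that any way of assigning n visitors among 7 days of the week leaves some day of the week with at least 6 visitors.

36

With 35 visitors one could put exactly 5 in each of the 7 days of the week, and no day of the week would reach 6.
One more visitor must land in a day of the week that already has 5, giving it 6.
So 7 × 5 + 1 = 36 visitors are required.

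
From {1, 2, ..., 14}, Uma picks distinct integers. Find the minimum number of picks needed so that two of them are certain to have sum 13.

9

Group the elements by complementary pair {x, 13−x}: {1,12}, {2,11}, {3,10}, …, giving 6 two-element pairs and 2 integers whose partner 13−x falls outside [1,14].
By pigeonhole, treating each of those 8 groups as a pigeonhole, one can pick one integer per group — 8 integers — with no two summing to 13.
The 9th integer lands in an occupied pair, forcing a sum of 13.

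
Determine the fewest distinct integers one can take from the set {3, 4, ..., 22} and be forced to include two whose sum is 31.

Group the elements by complementary pair {x, 31−x}: {9,22}, {10,21}, {11,20}, …, giving 7 two-element pairs and 6 integers whose partner 31−x falls outside [3,22].
Treating each of those 13 groups as a pigeonhole, one can pick one integer per group — 13 integers — with no two summing to 31.
The 14th integer lands in an occupied pair, forcing a sum of 31.

14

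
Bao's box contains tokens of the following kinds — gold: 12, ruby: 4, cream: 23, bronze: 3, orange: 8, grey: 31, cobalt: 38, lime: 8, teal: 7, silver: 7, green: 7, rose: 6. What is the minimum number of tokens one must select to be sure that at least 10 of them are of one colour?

87

By the pigeonhole principle, put each drawn token into a box by colour. The largest draw with every box below 10 takes min(count, 9) from each colour; colours with fewer than 9 contribute all they have.
Σ min(cᵢ, 9) = 9 + 4 + 9 + 3 + 8 + 9 + 9 + 8 + 7 + 7 + 7 + 6 = 86.
Draw number 86 + 1 = 87 must push one box to 10.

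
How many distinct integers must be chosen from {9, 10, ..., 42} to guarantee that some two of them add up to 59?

A set avoiding the sum 59 can contain at most one of each pair {x, 59−x}, plus the 8 elements whose complement lies outside the range.
The integers 9, …, 29 (21 of them) are such a set: any two sum to at least 9+10 = 19 and at most 28+29 = 57 < 59.
Pigeonhole: any 22nd integer completes one of the 13 pairs, so 22 choices force a sum of 59.

22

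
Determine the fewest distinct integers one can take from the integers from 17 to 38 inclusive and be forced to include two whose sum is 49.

15

A set avoiding the sum 49 can contain at most one of each pair {x, 49−x}, plus the 6 elements whose complement lies outside the range.
The integers 25, …, 38 (14 of them) are such a set: any two sum to at least 25+26 = 51 > 49.
Any 15th integer completes one of the 8 pairs, so 15 choices force a sum of 49.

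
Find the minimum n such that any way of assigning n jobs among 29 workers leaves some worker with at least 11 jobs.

With 290 jobs one could put exactly 10 in each of the 29 workers, and no worker would reach 11.
One more job must land in a worker that already has 10, giving it 11.
So 29 × 10 + 1 = 291 jobs are required.

291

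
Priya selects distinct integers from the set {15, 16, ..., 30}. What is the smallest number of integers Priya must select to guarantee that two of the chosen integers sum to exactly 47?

10

Two chosen integers sum to 47 exactly when both halves of some pair {x, 47−x} with 17 ≤ x ≤ 47−x ≤ 30 are chosen — 7 such pairs.
The remaining 2 elements (those with no distinct partner in range) can never complete a 47-sum, so the worst case takes all of them and one from each pair: 2 + 7 = 9.
The 10th integer has to be the second member of some pair, so 9 + 1 = 10.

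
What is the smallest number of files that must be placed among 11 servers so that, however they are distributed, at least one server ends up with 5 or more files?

With 44 files one could put exactly 4 in each of the 11 servers, and no server would reach 5.
One more file must land in a server that already has 4, giving it 5.
So 11 × 4 + 1 = 45 files are required.

45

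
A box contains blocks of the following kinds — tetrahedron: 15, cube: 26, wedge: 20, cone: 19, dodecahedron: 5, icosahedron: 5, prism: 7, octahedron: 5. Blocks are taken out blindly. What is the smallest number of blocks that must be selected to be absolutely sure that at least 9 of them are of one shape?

55

The 8 shapes are the holes; the blocks drawn are the pigeons.
To avoid 9 of any one shape, the worst case takes at most 8 of each shape, or every block of a shape that has fewer than 8.
That gives 8 + 8 + 8 + 8 + 5 + 5 + 7 + 5 = 54 blocks with no shape reaching 9.
The next block forces some shape to 9, so 54 + 1 = 55.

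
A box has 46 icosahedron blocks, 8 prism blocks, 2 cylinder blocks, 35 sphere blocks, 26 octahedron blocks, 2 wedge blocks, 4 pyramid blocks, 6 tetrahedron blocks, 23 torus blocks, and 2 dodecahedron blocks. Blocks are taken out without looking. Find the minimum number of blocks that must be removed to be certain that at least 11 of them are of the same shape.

An adversary could hand out at most 10 blocks per shape (6 shapes run out sooner): 10 + 8 + 2 + 10 + 10 + 2 + 4 + 6 + 10 + 2 = 64 blocks and still no shape has 11.
One more block lands in a shape already at 10, so 65 draws are enough and 64 are not.

65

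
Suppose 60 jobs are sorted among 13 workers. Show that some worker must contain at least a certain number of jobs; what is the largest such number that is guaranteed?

5

The 13 workers are the holes and the 60 jobs are the pigeons.
If every worker held at most 4 jobs, the total would be at most 13 × 4 = 52, which is less than 60.
So some worker holds at least ⌈60/13⌉ = 5 jobs.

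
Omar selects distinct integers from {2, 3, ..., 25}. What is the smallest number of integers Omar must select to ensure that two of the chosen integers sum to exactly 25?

14

Group the elements by complementary pair {x, 25−x}: {2,23}, {3,22}, {4,21}, …, giving 11 two-element pairs and 2 integers whose partner 25−x falls outside [2,25].
Treating each of those 13 groups as a pigeonhole, one can pick one integer per group — 13 integers — with no two summing to 25.
The 14th integer lands in an occupied pair, forcing a sum of 25.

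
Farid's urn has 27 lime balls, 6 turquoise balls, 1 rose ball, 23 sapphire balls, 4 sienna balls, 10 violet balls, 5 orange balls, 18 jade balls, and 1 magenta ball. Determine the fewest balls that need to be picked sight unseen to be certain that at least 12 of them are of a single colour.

61

By pigeonhole, the 9 colours are the holes; the balls drawn are the pigeons.
To avoid 12 of any one colour, the worst case takes at most 11 of each colour, or every ball of a colour that has fewer than 11.
That gives 11 + 6 + 1 + 11 + 4 + 10 + 5 + 11 + 1 = 60 balls with no colour reaching 12.
The next ball forces some colour to 12, so 60 + 1 = 61.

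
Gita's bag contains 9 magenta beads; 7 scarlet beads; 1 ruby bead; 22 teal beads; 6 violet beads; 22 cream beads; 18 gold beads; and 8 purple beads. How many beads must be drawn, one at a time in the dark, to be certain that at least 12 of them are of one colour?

Put each drawn bead into a box by colour. The largest draw with every box below 12 takes min(count, 11) from each colour; colours with fewer than 11 contribute all they have.
Σ min(cᵢ, 11) = 9 + 7 + 1 + 11 + 6 + 11 + 11 + 8 = 64.
Draw number 64 + 1 = 65 must push one box to 12.

65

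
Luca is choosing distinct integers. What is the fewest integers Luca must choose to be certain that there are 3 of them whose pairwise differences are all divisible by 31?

Integers whose pairwise differences are multiples of 31 are exactly those sharing a remainder mod 31. By the pigeonhole principle, the 31 residue classes mod 31 are the pigeonholes.
With 62 integers one could put 2 in each residue class and have no class reach 3.
The 63rd integer pushes some class to 3, so 31·2 + 1 = 63.

63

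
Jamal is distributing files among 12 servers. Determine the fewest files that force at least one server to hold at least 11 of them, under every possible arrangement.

121

With 120 files one could put exactly 10 in each of the 12 servers, and no server would reach 11.
By the pigeonhole principle, one more file must land in a server that already has 10, giving it 11.
So 12 × 10 + 1 = 121 files are required.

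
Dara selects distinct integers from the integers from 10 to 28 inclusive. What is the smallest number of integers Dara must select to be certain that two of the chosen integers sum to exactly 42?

A set avoiding the sum 42 can contain at most one of each pair {x, 42−x}, plus the 5 elements whose complement lies outside the range or equal to its own complement.
The integers 10, …, 21 (12 of them) are such a set: any two sum to at least 10+11 = 21 and at most 20+21 = 41 < 42.
Pigeonhole: any 13th integer completes one of the 7 pairs, so 13 choices force a sum of 42.

13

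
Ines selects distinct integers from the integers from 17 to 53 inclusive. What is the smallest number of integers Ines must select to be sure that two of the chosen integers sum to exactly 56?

A set avoiding the sum 56 can contain at most one of each pair {x, 56−x}, plus the 15 elements whose complement lies outside the range or equal to its own complement.
The integers 28, …, 53 (26 of them) are such a set: any two sum to at least 28+29 = 57 > 56.
Any 27th integer completes one of the 11 pairs, so 27 choices force a sum of 56.

27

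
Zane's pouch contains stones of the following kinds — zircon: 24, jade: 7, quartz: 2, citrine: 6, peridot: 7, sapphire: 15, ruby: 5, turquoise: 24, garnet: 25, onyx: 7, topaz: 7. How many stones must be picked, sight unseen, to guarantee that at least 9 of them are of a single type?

74

By pigeonhole, put each drawn stone into a box by type. The largest draw with every box below 9 takes min(count, 8) from each type; types with fewer than 8 contribute all they have.
Σ min(cᵢ, 8) = 8 + 7 + 2 + 6 + 7 + 8 + 5 + 8 + 8 + 7 + 7 = 73.
Draw number 73 + 1 = 74 must push one box to 9.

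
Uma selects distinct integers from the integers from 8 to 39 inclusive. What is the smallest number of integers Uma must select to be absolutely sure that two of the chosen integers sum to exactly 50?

A set avoiding the sum 50 can contain at most one of each pair {x, 50−x}, plus the 4 elements whose complement lies outside the range or equal to its own complement.
The integers 8, …, 25 (18 of them) are such a set: any two sum to at least 8+9 = 17 and at most 24+25 = 49 < 50.
Any 19th integer completes one of the 14 pairs, so 19 choices force a sum of 50.

19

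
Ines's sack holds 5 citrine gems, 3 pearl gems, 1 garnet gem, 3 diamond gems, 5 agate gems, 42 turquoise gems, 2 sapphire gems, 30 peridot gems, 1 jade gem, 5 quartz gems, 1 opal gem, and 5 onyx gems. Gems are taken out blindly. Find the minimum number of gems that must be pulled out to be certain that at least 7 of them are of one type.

An adversary could hand out at most 6 gems per type (10 types run out sooner): 5 + 3 + 1 + 3 + 5 + 6 + 2 + 6 + 1 + 5 + 1 + 5 = 43 gems and still no type has 7.
Pigeonhole: one more gem lands in a type already at 6, so 44 draws are enough and 43 are not.

44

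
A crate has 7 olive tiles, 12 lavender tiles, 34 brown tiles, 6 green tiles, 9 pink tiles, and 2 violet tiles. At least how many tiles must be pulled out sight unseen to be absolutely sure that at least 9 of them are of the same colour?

40

Pigeonhole: put each drawn tile into a box by colour. The largest draw with every box below 9 takes min(count, 8) from each colour; colours with fewer than 8 contribute all they have.
Σ min(cᵢ, 8) = 7 + 8 + 8 + 6 + 8 + 2 = 39.
Draw number 39 + 1 = 40 must push one box to 9.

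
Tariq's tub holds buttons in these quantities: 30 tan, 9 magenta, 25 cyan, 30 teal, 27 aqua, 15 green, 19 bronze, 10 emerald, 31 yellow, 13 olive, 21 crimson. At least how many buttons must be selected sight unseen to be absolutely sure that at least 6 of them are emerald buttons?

226

In the worst case for collecting emerald buttons, every non-emerald button comes out first.
There are 30 + 9 + 25 + 30 + 27 + 15 + 19 + 31 + 13 + 21 = 220 non-emerald buttons altogether.
After those, each further button must be emerald, so 220 + 6 = 226 draws guarantee 6 emerald buttons.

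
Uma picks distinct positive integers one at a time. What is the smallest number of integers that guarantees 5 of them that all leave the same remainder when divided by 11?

45

The 11 residue classes mod 11 are the pigeonholes.
With 44 integers one could put 4 in each residue class and have no class reach 5.
The 45th integer pushes some class to 5, so 11·4 + 1 = 45.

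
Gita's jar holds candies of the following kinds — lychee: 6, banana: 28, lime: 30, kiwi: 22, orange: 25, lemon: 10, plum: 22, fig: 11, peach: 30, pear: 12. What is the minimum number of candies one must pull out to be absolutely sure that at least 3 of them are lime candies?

169

In the worst case for collecting lime candies, every non-lime candy comes out first.
There are 6 + 28 + 22 + 25 + 10 + 22 + 11 + 30 + 12 = 166 non-lime candies altogether.
After those, each further candy must be lime, so 166 + 3 = 169 draws guarantee 3 lime candies.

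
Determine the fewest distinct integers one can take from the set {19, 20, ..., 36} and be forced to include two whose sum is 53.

11

A set avoiding the sum 53 can contain at most one of each pair {x, 53−x}, plus the 2 elements whose complement lies outside the range.
The integers 27, …, 36 (10 of them) are such a set: any two sum to at least 27+28 = 55 > 53.
Any 11th integer completes one of the 8 pairs, so 11 choices force a sum of 53.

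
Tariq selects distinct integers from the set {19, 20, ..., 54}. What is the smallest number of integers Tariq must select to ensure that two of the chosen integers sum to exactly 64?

Group the elements by complementary pair {x, 64−x}: {19,45}, {20,44}, {21,43}, …, giving 13 two-element pairs, the single value 32 (it cannot pair with itself since the integers are distinct), and 9 integers whose partner 64−x falls outside [19,54].
By the pigeonhole principle, treating each of those 23 groups as a pigeonhole, one can pick one integer per group — 23 integers — with no two summing to 64.
The 24th integer lands in an occupied pair, forcing a sum of 64.

24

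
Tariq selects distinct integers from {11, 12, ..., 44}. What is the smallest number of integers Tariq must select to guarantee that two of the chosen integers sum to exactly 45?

23

A set avoiding the sum 45 can contain at most one of each pair {x, 45−x}, plus the 10 elements whose complement lies outside the range.
The integers 23, …, 44 (22 of them) are such a set: any two sum to at least 23+24 = 47 > 45.
Any 23rd integer completes one of the 12 pairs, so 23 choices force a sum of 45.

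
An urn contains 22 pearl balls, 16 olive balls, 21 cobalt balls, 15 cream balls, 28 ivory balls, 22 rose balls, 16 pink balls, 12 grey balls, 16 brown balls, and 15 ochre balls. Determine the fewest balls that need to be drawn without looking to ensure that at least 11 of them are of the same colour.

Put each drawn ball into a box by colour. The largest draw with every box below 11 takes min(count, 10) from each colour.
Σ min(cᵢ, 10) = 10 + 10 + 10 + 10 + 10 + 10 + 10 + 10 + 10 + 10 = 100.
Draw number 100 + 1 = 101 must push one box to 11.

101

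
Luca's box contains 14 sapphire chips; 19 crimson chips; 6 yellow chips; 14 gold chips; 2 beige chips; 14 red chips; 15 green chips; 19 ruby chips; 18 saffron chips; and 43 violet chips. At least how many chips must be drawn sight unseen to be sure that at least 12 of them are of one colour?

97

The 10 colours are the holes; the chips drawn are the pigeons.
To avoid 12 of any one colour, the worst case takes at most 11 of each colour, or every chip of a colour that has fewer than 11.
That gives 11 + 11 + 6 + 11 + 2 + 11 + 11 + 11 + 11 + 11 = 96 chips with no colour reaching 12.
The next chip forces some colour to 12, so 96 + 1 = 97.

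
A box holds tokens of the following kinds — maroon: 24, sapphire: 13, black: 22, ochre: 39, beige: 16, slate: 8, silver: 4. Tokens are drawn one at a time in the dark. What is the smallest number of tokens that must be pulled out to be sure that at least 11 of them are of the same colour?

The 7 colours are the holes; the tokens drawn are the pigeons.
To avoid 11 of any one colour, the worst case takes at most 10 of each colour, or every token of a colour that has fewer than 10.
That gives 10 + 10 + 10 + 10 + 10 + 8 + 4 = 62 tokens with no colour reaching 11.
The next token forces some colour to 11, so 62 + 1 = 63.

63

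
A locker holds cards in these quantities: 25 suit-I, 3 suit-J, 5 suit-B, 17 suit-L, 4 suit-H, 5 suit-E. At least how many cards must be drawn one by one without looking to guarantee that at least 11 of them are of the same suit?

38

By the pigeonhole principle, put each drawn card into a box by suit. The largest draw with every box below 11 takes min(count, 10) from each suit; suits with fewer than 10 contribute all they have.
Σ min(cᵢ, 10) = 10 + 3 + 5 + 10 + 4 + 5 = 37.
Draw number 37 + 1 = 38 must push one box to 11.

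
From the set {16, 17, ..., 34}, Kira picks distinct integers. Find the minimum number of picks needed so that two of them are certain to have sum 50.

11

Group the elements by complementary pair {x, 50−x}: {16,34}, {17,33}, {18,32}, …, giving 9 two-element pairs and the single value 25 (it cannot pair with itself since the integers are distinct).
Pigeonhole: treating each of those 10 groups as a pigeonhole, one can pick one integer per group — 10 integers — with no two summing to 50.
The 11th integer lands in an occupied pair, forcing a sum of 50.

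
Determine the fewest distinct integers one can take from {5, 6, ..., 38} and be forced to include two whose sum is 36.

Group the elements by complementary pair {x, 36−x}: {5,31}, {6,30}, {7,29}, …, giving 13 two-element pairs, the single value 18 (it cannot pair with itself since the integers are distinct), and 7 integers whose partner 36−x falls outside [5,38].
By the pigeonhole principle, treating each of those 21 groups as a pigeonhole, one can pick one integer per group — 21 integers — with no two summing to 36.
The 22nd integer lands in an occupied pair, forcing a sum of 36.

22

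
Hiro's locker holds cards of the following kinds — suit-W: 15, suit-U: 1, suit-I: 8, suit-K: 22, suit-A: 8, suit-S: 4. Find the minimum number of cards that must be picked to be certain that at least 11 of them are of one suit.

An adversary could hand out at most 10 cards per suit (4 suits run out sooner): 10 + 1 + 8 + 10 + 8 + 4 = 41 cards and still no suit has 11.
One more card lands in a suit already at 10, so 42 draws are enough and 41 are not.

42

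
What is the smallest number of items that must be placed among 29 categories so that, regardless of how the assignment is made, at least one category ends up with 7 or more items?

175

With 174 items one could put exactly 6 in each of the 29 categories, and no category would reach 7.
One more item must land in a category that already has 6, giving it 7.
So 29 × 6 + 1 = 175 items are required.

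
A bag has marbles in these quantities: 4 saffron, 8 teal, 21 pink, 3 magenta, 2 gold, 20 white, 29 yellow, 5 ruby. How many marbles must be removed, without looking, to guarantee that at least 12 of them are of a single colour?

56

Put each drawn marble into a box by colour. The largest draw with every box below 12 takes min(count, 11) from each colour; colours with fewer than 11 contribute all they have.
Σ min(cᵢ, 11) = 4 + 8 + 11 + 3 + 2 + 11 + 11 + 5 = 55.
Draw number 55 + 1 = 56 must push one box to 12.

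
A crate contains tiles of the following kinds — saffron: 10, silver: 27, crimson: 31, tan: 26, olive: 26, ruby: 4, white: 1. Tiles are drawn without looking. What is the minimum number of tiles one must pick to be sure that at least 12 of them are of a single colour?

60

Pigeonhole: put each drawn tile into a box by colour. The largest draw with every box below 12 takes min(count, 11) from each colour; colours with fewer than 11 contribute all they have.
Σ min(cᵢ, 11) = 10 + 11 + 11 + 11 + 11 + 4 + 1 = 59.
Draw number 59 + 1 = 60 must push one box to 12.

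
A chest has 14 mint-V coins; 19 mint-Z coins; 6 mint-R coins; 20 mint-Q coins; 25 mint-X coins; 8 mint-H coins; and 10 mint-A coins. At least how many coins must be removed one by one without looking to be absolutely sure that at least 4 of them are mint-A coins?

In the worst case for collecting mint-A coins, every non-mint-A coin comes out first.
There are 14 + 19 + 6 + 20 + 25 + 8 = 92 non-mint-A coins altogether.
After those, each further coin must be mint-A, so 92 + 4 = 96 draws guarantee 4 mint-A coins.

96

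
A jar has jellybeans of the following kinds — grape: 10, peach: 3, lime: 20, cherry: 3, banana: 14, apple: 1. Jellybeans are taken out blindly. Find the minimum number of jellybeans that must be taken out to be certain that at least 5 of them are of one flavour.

20

By pigeonhole, the 6 flavours are the holes; the jellybeans drawn are the pigeons.
To avoid 5 of any one flavour, the worst case takes at most 4 of each flavour, or every jellybean of a flavour that has fewer than 4.
That gives 4 + 3 + 4 + 3 + 4 + 1 = 19 jellybeans with no flavour reaching 5.
The next jellybean forces some flavour to 5, so 19 + 1 = 20.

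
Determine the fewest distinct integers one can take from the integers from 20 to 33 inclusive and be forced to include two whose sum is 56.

Two chosen integers sum to 56 exactly when both halves of some pair {x, 56−x} with 23 ≤ x ≤ 56−x ≤ 33 are chosen — 5 such pairs.
The remaining 4 elements (those with no distinct partner in range) can never complete a 56-sum, so the worst case takes all of them and one from each pair: 4 + 5 = 9.
By pigeonhole, the 10th integer has to be the second member of some pair, so 9 + 1 = 10.

10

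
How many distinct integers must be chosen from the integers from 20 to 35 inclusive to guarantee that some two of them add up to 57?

A set avoiding the sum 57 can contain at most one of each pair {x, 57−x}, plus the 2 elements whose complement lies outside the range.
The integers 20, …, 28 (9 of them) are such a set: any two sum to at least 20+21 = 41 and at most 27+28 = 55 < 57.
Any 10th integer completes one of the 7 pairs, so 10 choices force a sum of 57.

10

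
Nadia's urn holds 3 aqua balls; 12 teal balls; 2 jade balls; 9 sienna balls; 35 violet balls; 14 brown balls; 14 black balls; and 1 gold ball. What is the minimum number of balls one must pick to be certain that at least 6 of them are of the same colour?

32

Pigeonhole: put each drawn ball into a box by colour. The largest draw with every box below 6 takes min(count, 5) from each colour; colours with fewer than 5 contribute all they have.
Σ min(cᵢ, 5) = 3 + 5 + 2 + 5 + 5 + 5 + 5 + 1 = 31.
Draw number 31 + 1 = 32 must push one box to 6.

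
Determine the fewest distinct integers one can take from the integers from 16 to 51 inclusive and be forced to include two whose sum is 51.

27

Group the elements by complementary pair {x, 51−x}: {16,35}, {17,34}, {18,33}, …, giving 10 two-element pairs and 16 integers whose partner 51−x falls outside [16,51].
By pigeonhole, treating each of those 26 groups as a pigeonhole, one can pick one integer per group — 26 integers — with no two summing to 51.
The 27th integer lands in an occupied pair, forcing a sum of 51.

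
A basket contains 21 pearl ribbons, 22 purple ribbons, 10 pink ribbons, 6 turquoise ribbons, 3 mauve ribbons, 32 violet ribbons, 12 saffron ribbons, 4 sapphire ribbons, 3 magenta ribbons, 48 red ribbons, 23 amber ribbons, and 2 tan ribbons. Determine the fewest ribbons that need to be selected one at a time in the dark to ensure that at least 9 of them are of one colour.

An adversary could hand out at most 8 ribbons per colour (5 colours run out sooner): 8 + 8 + 8 + 6 + 3 + 8 + 8 + 4 + 3 + 8 + 8 + 2 = 74 ribbons and still no colour has 9.
Pigeonhole: one more ribbon lands in a colour already at 8, so 75 draws are enough and 74 are not.

75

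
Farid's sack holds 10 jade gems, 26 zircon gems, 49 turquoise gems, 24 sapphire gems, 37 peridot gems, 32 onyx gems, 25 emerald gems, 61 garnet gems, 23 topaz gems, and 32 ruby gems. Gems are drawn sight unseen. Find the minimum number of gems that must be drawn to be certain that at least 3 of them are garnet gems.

261

In the worst case for collecting garnet gems, every non-garnet gem comes out first.
There are 10 + 26 + 49 + 24 + 37 + 32 + 25 + 23 + 32 = 258 non-garnet gems altogether.
After those, each further gem must be garnet, so 258 + 3 = 261 draws guarantee 3 garnet gems.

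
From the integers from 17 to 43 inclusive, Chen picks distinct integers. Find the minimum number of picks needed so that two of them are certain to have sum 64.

Two chosen integers sum to 64 exactly when both halves of some pair {x, 64−x} with 21 ≤ x ≤ 64−x ≤ 43 are chosen — 11 such pairs.
The remaining 5 elements (those with no distinct partner in range) can never complete a 64-sum, so the worst case takes all of them and one from each pair: 5 + 11 = 16.
By the pigeonhole principle, the 17th integer has to be the second member of some pair, so 16 + 1 = 17.

17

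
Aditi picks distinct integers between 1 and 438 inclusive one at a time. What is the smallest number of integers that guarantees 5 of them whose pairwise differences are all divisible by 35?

Integers whose pairwise differences are multiples of 35 are exactly those sharing a remainder mod 35. By pigeonhole, the 35 residue classes mod 35 are the pigeonholes.
With 140 integers one could put 4 in each residue class and have no class reach 5.
The 141st integer pushes some class to 5, so 35·4 + 1 = 141.

141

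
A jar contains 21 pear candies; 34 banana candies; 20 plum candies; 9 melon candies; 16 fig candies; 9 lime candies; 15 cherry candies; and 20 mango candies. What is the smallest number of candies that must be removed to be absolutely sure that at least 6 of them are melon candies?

141

In the worst case for collecting melon candies, every non-melon candy comes out first.
There are 21 + 34 + 20 + 16 + 9 + 15 + 20 = 135 non-melon candies altogether.
After those, each further candy must be melon, so 135 + 6 = 141 draws guarantee 6 melon candies.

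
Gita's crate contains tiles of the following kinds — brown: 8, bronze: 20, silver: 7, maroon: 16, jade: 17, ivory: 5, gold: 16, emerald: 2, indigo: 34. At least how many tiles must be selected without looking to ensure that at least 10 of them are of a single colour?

An adversary could hand out at most 9 tiles per colour (4 colours run out sooner): 8 + 9 + 7 + 9 + 9 + 5 + 9 + 2 + 9 = 67 tiles and still no colour has 10.
By pigeonhole, one more tile lands in a colour already at 9, so 68 draws are enough and 67 are not.

68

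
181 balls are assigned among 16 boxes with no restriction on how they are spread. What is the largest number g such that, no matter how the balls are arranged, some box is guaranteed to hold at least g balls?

12

The 16 boxes are the holes and the 181 balls are the pigeons.
If every box held at most 11 balls, the total would be at most 16 × 11 = 176, which is less than 181.
So some box holds at least ⌈181/16⌉ = 12 balls.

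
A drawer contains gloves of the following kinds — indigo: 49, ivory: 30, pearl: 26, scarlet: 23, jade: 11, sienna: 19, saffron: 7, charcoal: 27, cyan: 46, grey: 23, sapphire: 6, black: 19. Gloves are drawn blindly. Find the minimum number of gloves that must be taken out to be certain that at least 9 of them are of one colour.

94

The 12 colours are the holes; the gloves drawn are the pigeons.
To avoid 9 of any one colour, the worst case takes at most 8 of each colour, or every glove of a colour that has fewer than 8.
That gives 8 + 8 + 8 + 8 + 8 + 8 + 7 + 8 + 8 + 8 + 6 + 8 = 93 gloves with no colour reaching 9.
The next glove forces some colour to 9, so 93 + 1 = 94.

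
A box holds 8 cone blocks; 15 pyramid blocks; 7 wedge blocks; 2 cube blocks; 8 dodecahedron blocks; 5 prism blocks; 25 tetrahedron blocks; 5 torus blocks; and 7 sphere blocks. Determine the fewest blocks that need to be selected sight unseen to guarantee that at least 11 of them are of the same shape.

An adversary could hand out at most 10 blocks per shape (7 shapes run out sooner): 8 + 10 + 7 + 2 + 8 + 5 + 10 + 5 + 7 = 62 blocks and still no shape has 11.
One more block lands in a shape already at 10, so 63 draws are enough and 62 are not.

63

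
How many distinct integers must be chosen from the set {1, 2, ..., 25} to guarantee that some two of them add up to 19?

17

Two chosen integers sum to 19 exactly when both halves of some pair {x, 19−x} with 1 ≤ x ≤ 19−x ≤ 18 are chosen — 9 such pairs.
The remaining 7 elements (those with no distinct partner in range) can never complete a 19-sum, so the worst case takes all of them and one from each pair: 7 + 9 = 16.
Pigeonhole: the 17th integer has to be the second member of some pair, so 16 + 1 = 17.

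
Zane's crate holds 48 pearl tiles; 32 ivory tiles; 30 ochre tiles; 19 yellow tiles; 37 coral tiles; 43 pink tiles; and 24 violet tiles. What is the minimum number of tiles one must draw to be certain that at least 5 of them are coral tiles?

In the worst case for collecting coral tiles, every non-coral tile comes out first.
There are 48 + 32 + 30 + 19 + 43 + 24 = 196 non-coral tiles altogether.
After those, each further tile must be coral, so 196 + 5 = 201 draws guarantee 5 coral tiles.

201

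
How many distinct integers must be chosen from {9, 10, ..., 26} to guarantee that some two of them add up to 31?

Two chosen integers sum to 31 exactly when both halves of some pair {x, 31−x} with 9 ≤ x ≤ 31−x ≤ 22 are chosen — 7 such pairs.
The remaining 4 elements (those with no distinct partner in range) can never complete a 31-sum, so the worst case takes all of them and one from each pair: 4 + 7 = 11.
By the pigeonhole principle, the 12th integer has to be the second member of some pair, so 11 + 1 = 12.

12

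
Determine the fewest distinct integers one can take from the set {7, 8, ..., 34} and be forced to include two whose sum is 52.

Two chosen integers sum to 52 exactly when both halves of some pair {x, 52−x} with 18 ≤ x ≤ 52−x ≤ 34 are chosen — 8 such pairs.
The remaining 12 elements (those with no distinct partner in range) can never complete a 52-sum, so the worst case takes all of them and one from each pair: 12 + 8 = 20.
By the pigeonhole principle, the 21st integer has to be the second member of some pair, so 20 + 1 = 21.

21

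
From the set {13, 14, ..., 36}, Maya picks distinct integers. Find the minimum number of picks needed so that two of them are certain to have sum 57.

A set avoiding the sum 57 can contain at most one of each pair {x, 57−x}, plus the 8 elements whose complement lies outside the range.
The integers 13, …, 28 (16 of them) are such a set: any two sum to at least 13+14 = 27 and at most 27+28 = 55 < 57.
Any 17th integer completes one of the 8 pairs, so 17 choices force a sum of 57.

17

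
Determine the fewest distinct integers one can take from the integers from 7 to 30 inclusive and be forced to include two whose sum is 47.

18

Group the elements by complementary pair {x, 47−x}: {17,30}, {18,29}, {19,28}, …, giving 7 two-element pairs and 10 integers whose partner 47−x falls outside [7,30].
Pigeonhole: treating each of those 17 groups as a pigeonhole, one can pick one integer per group — 17 integers — with no two summing to 47.
The 18th integer lands in an occupied pair, forcing a sum of 47.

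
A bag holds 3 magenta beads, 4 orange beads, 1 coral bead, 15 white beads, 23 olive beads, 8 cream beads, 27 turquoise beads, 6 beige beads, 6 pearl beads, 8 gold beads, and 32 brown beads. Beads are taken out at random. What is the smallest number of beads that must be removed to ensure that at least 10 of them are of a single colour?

73

By pigeonhole, the 11 colours are the holes; the beads drawn are the pigeons.
To avoid 10 of any one colour, the worst case takes at most 9 of each colour, or every bead of a colour that has fewer than 9.
That gives 3 + 4 + 1 + 9 + 9 + 8 + 9 + 6 + 6 + 8 + 9 = 72 beads with no colour reaching 10.
The next bead forces some colour to 10, so 72 + 1 = 73.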